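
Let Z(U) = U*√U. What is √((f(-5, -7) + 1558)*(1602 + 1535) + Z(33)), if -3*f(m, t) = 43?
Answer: √(43582341 + 297*√33)/3 ≈ 2200.6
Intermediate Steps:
Z(U) = U^(3/2)
f(m, t) = -43/3 (f(m, t) = -⅓*43 = -43/3)
√((f(-5, -7) + 1558)*(1602 + 1535) + Z(33)) = √((-43/3 + 1558)*(1602 + 1535) + 33^(3/2)) = √((4631/3)*3137 + 33*√33) = √(14527447/3 + 33*√33)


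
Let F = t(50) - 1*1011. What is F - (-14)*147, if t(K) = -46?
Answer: 1001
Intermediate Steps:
F = -1057 (F = -46 - 1*1011 = -46 - 1011 = -1057)
F - (-14)*147 = -1057 - (-14)*147 = -1057 - 1*(-2058) = -1057 + 2058 = 1001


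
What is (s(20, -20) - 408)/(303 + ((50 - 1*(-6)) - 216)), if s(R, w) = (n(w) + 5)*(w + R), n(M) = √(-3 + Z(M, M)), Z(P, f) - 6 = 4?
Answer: -408/143 ≈ -2.8531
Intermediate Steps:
Z(P, f) = 10 (Z(P, f) = 6 + 4 = 10)
n(M) = √7 (n(M) = √(-3 + 10) = √7)
s(R, w) = (5 + √7)*(R + w) (s(R, w) = (√7 + 5)*(w + R) = (5 + √7)*(R + w))
(s(20, -20) - 408)/(303 + ((50 - 1*(-6)) - 216)) = ((5*20 + 5*(-20) + 20*√7 - 20*√7) - 408)/(303 + ((50 - 1*(-6)) - 216)) = ((100 - 100 + 20*√7 - 20*√7) - 408)/(303 + ((50 + 6) - 216)) = (0 - 408)/(303 + (56 - 216)) = -408/(303 - 160) = -408/143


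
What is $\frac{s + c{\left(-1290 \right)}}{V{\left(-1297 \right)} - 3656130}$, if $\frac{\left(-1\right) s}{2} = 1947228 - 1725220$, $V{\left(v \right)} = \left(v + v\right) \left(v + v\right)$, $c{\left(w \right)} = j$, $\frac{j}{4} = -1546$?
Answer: $- \frac{225100}{1536353} \approx -0.14652$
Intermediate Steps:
$j = -6184$ ($j = 4 \left(-1546\right) = -6184$)
$c{\left(w \right)} = -6184$
$V{\left(v \right)} = 4 v^{2}$ ($V{\left(v \right)} = 2 v 2 v = 4 v^{2}$)
$s = -444016$ ($s = - 2 \left(1947228 - 1725220\right) = \left(-2\right) 222008 = -444016$)
$\frac{s + c{\left(-1290 \right)}}{V{\left(-1297 \right)} - 3656130} = \frac{-444016 - 6184}{4 \left(-1297\right)^{2} - 3656130} = - \frac{450200}{4 \cdot 1682209 - 3656130} = - \frac{450200}{6728836 - 3656130} = - \frac{450200}{3072706} = \left(-450200\right) \frac{1}{3072706} = - \frac{225100}{1536353}$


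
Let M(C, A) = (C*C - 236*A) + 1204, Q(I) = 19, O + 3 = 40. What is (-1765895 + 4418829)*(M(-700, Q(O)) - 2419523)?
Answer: -5127598794002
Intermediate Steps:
O = 37 (O = -3 + 40 = 37)
M(C, A) = 1204 + C**2 - 236*A (M(C, A) = (C**2 - 236*A) + 1204 = 1204 + C**2 - 236*A)
(-1765895 + 4418829)*(M(-700, Q(O)) - 2419523) = (-1765895 + 4418829)*((1204 + (-700)**2 - 236*19) - 2419523) = 2652934*((1204 + 490000 - 4484) - 2419523) = 2652934*(486720 - 2419523) = 2652934*(-1932803) = -5127598794002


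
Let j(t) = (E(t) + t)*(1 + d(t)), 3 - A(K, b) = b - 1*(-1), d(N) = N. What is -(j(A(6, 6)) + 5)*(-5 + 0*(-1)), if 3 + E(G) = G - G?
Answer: 130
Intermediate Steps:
A(K, b) = 2 - b (A(K, b) = 3 - (b - 1*(-1)) = 3 - (b + 1) = 3 - (1 + b) = 3 + (-1 - b) = 2 - b)
E(G) = -3 (E(G) = -3 + (G - G) = -3 + 0 = -3)
j(t) = (1 + t)*(-3 + t) (j(t) = (-3 + t)*(1 + t) = (1 + t)*(-3 + t))
-(j(A(6, 6)) + 5)*(-5 + 0*(-1)) = -((-3 + (2 - 1*6)**2 - 2*(2 - 1*6)) + 5)*(-5 + 0*(-1)) = -((-3 + (2 - 6)**2 - 2*(2 - 6)) + 5)*(-5 + 0) = -((-3 + (-4)**2 - 2*(-4)) + 5)*(-5) = -((-3 + 16 + 8) + 5)*(-5) = -(21 + 5)*(-5) = -26*(-5) = -1*(-130) = 130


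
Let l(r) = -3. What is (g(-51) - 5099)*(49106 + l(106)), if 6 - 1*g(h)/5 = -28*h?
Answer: -599498527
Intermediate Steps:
g(h) = 30 + 140*h (g(h) = 30 - (-140)*h = 30 + 140*h)
(g(-51) - 5099)*(49106 + l(106)) = ((30 + 140*(-51)) - 5099)*(49106 - 3) = ((30 - 7140) - 5099)*49103 = (-7110 - 5099)*49103 = -12209*49103 = -599498527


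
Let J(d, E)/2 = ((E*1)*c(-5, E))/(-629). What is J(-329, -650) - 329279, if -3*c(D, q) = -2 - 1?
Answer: -207115191/629 ≈ -3.2928e+5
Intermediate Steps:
c(D, q) = 1 (c(D, q) = -(-2 - 1)/3 = -⅓*(-3) = 1)
J(d, E) = -2*E/629 (J(d, E) = 2*(((E*1)*1)/(-629)) = 2*((E*1)*(-1/629)) = 2*(E*(-1/629)) = 2*(-E/629) = -2*E/629)
J(-329, -650) - 329279 = -2/629*(-650) - 329279 = 1300/629 - 329279 = -207115191/629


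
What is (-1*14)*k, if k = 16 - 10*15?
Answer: 1876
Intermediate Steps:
k = -134 (k = 16 - 150 = -134)
(-1*14)*k = -1*14*(-134) = -14*(-134) = 1876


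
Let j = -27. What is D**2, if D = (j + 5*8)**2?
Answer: 28561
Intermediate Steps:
D = 169 (D = (-27 + 5*8)**2 = (-27 + 40)**2 = 13**2 = 169)
D**2 = 169**2 = 28561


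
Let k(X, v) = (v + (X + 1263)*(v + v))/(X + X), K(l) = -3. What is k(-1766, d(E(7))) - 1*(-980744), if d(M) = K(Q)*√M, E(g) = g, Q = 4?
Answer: 980744 - 3015*√7/3532 ≈ 9.8074e+5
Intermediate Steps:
d(M) = -3*√M
k(X, v) = (v + 2*v*(1263 + X))/(2*X) (k(X, v) = (v + (1263 + X)*(2*v))/((2*X)) = (v + 2*v*(1263 + X))*(1/(2*X)) = (v + 2*v*(1263 + X))/(2*X))
k(-1766, d(E(7))) - 1*(-980744) = (-3*√7 + (2527/2)*(-3*√7)/(-1766)) - 1*(-980744) = (-3*√7 + (2527/2)*(-3*√7)*(-1/1766)) + 980744 = (-3*√7 + 7581*√7/3532) + 980744 = -3015*√7/3532 + 980744 = 980744 - 3015*√7/3532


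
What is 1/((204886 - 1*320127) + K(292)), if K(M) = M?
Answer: -1/114949 ≈ -8.6995e-6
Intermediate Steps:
1/((204886 - 1*320127) + K(292)) = 1/((204886 - 1*320127) + 292) = 1/((204886 - 320127) + 292) = 1/(-115241 + 292) = 1/(-114949) = -1/114949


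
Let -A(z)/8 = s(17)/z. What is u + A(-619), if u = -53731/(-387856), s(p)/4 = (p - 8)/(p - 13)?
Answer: 61185121/240082864 ≈ 0.25485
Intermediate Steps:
s(p) = 4*(-8 + p)/(-13 + p) (s(p) = 4*((p - 8)/(p - 13)) = 4*((-8 + p)/(-13 + p)) = 4*(-8 + p)/(-13 + p))
u = 53731/387856 (u = -53731*(-1/387856) = 53731/387856 ≈ 0.13853)
A(z) = -72/z (A(z) = -8*4*(-8 + 17)/(-13 + 17)/z = -8*4*9/4/z = -8*4*(¼)*9/z = -72/z)
u + A(-619) = 53731/387856 - 72/(-619) = 53731/387856 - 72*(-1/619) = 53731/387856 + 72/619 = 61185121/240082864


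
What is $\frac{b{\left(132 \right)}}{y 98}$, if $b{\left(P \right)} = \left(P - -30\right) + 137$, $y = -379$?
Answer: $- \frac{299}{37142} \approx -0.0080502$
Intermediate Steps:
$b{\left(P \right)} = 167 + P$ ($b{\left(P \right)} = \left(P + 30\right) + 137 = \left(30 + P\right) + 137 = 167 + P$)
$\frac{b{\left(132 \right)}}{y 98} = \frac{167 + 132}{\left(-379\right) 98} = \frac{299}{-37142} = 299 \left(- \frac{1}{37142}\right) = - \frac{299}{37142}$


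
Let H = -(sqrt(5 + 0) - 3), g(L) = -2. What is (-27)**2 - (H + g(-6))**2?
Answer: 723 + 2*sqrt(5) ≈ 727.47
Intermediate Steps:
H = 3 - sqrt(5) (H = -(sqrt(5) - 3) = -(-3 + sqrt(5)) = 3 - sqrt(5) ≈ 0.76393)
(-27)**2 - (H + g(-6))**2 = (-27)**2 - ((3 - sqrt(5)) - 2)**2 = 729 - (1 - sqrt(5))**2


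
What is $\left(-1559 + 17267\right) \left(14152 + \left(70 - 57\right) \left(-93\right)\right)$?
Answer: $203308644$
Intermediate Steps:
$\left(-1559 + 17267\right) \left(14152 + \left(70 - 57\right) \left(-93\right)\right) = 15708 \left(14152 + 13 \left(-93\right)\right) = 15708 \left(14152 - 1209\right) = 15708 \cdot 12943 = 203308644$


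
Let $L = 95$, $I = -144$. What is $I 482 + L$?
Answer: $-69313$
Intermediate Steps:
$I 482 + L = \left(-144\right) 482 + 95 = -69408 + 95 = -69313$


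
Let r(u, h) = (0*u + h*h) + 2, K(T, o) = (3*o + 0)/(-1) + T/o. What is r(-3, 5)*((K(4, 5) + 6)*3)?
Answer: -3321/5 ≈ -664.20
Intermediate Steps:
K(T, o) = -3*o + T/o (K(T, o) = (3*o)*(-1) + T/o = -3*o + T/o)
r(u, h) = 2 + h² (r(u, h) = (0 + h²) + 2 = h² + 2 = 2 + h²)
r(-3, 5)*((K(4, 5) + 6)*3) = (2 + 5²)*(((-3*5 + 4/5) + 6)*3) = (2 + 25)*(((-15 + 4*(⅕)) + 6)*3) = 27*(((-15 + ⅘) + 6)*3) = 27*((-71/5 + 6)*3) = 27*(-41/5*3) = 27*(-123/5) = -3321/5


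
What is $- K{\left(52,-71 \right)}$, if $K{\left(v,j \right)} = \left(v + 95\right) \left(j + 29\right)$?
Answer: $6174$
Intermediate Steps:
$K{\left(v,j \right)} = \left(29 + j\right) \left(95 + v\right)$ ($K{\left(v,j \right)} = \left(95 + v\right) \left(29 + j\right) = \left(29 + j\right) \left(95 + v\right)$)
$- K{\left(52,-71 \right)} = - (2755 + 29 \cdot 52 + 95 \left(-71\right) - 3692) = - (2755 + 1508 - 6745 - 3692) = \left(-1\right) \left(-6174\right) = 6174$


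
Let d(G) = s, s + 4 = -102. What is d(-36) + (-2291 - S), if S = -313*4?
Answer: -1145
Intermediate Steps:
s = -106 (s = -4 - 102 = -106)
d(G) = -106
S = -1252
d(-36) + (-2291 - S) = -106 + (-2291 - 1*(-1252)) = -106 + (-2291 + 1252) = -106 - 1039 = -1145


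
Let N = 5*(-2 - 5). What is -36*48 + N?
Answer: -1763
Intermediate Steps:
N = -35 (N = 5*(-7) = -35)
-36*48 + N = -36*48 - 35 = -1728 - 35 = -1763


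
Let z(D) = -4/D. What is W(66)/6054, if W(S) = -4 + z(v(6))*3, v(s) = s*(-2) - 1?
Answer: -20/39351 ≈ -0.00050825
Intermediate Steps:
v(s) = -1 - 2*s (v(s) = -2*s - 1 = -1 - 2*s)
W(S) = -40/13 (W(S) = -4 - 4/(-1 - 2*6)*3 = -4 - 4/(-1 - 12)*3 = -4 - 4/(-13)*3 = -4 - 4*(-1/13)*3 = -4 + (4/13)*3 = -4 + 12/13 = -40/13)
W(66)/6054 = -40/13/6054 = -40/13*1/6054 = -20/39351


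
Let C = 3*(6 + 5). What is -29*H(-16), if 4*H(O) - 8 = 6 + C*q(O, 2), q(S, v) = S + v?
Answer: 3248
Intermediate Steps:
C = 33 (C = 3*11 = 33)
H(O) = 20 + 33*O/4 (H(O) = 2 + (6 + 33*(O + 2))/4 = 2 + (6 + 33*(2 + O))/4 = 2 + (6 + (66 + 33*O))/4 = 2 + (72 + 33*O)/4 = 2 + (18 + 33*O/4) = 20 + 33*O/4)
-29*H(-16) = -29*(20 + (33/4)*(-16)) = -29*(20 - 132) = -29*(-112) = 3248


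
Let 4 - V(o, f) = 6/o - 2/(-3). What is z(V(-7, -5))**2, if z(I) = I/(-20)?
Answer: 484/11025 ≈ 0.043900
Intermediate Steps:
V(o, f) = 10/3 - 6/o (V(o, f) = 4 - (6/o - 2/(-3)) = 4 - (6/o - 2*(-1/3)) = 4 - (6/o + 2/3) = 4 - (2/3 + 6/o) = 4 + (-2/3 - 6/o) = 10/3 - 6/o)
z(I) = -I/20
z(V(-7, -5))**2 = (-(10/3 - 6/(-7))/20)**2 = (-(10/3 - 6*(-1/7))/20)**2 = (-(10/3 + 6/7)/20)**2 = (-1/20*88/21)**2 = (-22/105)**2 = 484/11025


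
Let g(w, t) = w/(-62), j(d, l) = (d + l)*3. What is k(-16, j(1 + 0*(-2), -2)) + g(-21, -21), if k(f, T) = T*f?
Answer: 2997/62 ≈ 48.339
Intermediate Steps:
j(d, l) = 3*d + 3*l
g(w, t) = -w/62 (g(w, t) = w*(-1/62) = -w/62)
k(-16, j(1 + 0*(-2), -2)) + g(-21, -21) = (3*(1 + 0*(-2)) + 3*(-2))*(-16) - 1/62*(-21) = (3*(1 + 0) - 6)*(-16) + 21/62 = (3*1 - 6)*(-16) + 21/62 = (3 - 6)*(-16) + 21/62 = -3*(-16) + 21/62 = 48 + 21/62 = 2997/62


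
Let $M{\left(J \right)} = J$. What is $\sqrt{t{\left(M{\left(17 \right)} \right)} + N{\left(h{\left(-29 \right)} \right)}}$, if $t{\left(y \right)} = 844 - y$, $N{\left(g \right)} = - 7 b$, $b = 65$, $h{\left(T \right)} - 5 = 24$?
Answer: $2 \sqrt{93} \approx 19.287$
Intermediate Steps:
$h{\left(T \right)} = 29$ ($h{\left(T \right)} = 5 + 24 = 29$)
$N{\left(g \right)} = -455$ ($N{\left(g \right)} = \left(-7\right) 65 = -455$)
$\sqrt{t{\left(M{\left(17 \right)} \right)} + N{\left(h{\left(-29 \right)} \right)}} = \sqrt{\left(844 - 17\right) - 455} = \sqrt{827 - 455} = \sqrt{372} = 2 \sqrt{93}$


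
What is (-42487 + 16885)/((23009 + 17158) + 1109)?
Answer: -753/1214 ≈ -0.62026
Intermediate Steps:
(-42487 + 16885)/((23009 + 17158) + 1109) = -25602/(40167 + 1109) = -25602/41276 = -25602*1/41276 = -753/1214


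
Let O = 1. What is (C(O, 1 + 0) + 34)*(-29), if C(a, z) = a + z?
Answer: -1044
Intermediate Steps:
(C(O, 1 + 0) + 34)*(-29) = ((1 + (1 + 0)) + 34)*(-29) = ((1 + 1) + 34)*(-29) = (2 + 34)*(-29) = 36*(-29) = -1044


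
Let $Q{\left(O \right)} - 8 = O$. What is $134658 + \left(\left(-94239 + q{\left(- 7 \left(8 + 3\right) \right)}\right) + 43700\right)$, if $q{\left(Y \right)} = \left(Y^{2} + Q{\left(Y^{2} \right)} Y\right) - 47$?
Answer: $-367148$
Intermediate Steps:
$Q{\left(O \right)} = 8 + O$
$q{\left(Y \right)} = -47 + Y^{2} + Y \left(8 + Y^{2}\right)$ ($q{\left(Y \right)} = \left(Y^{2} + \left(8 + Y^{2}\right) Y\right) - 47 = \left(Y^{2} + Y \left(8 + Y^{2}\right)\right) - 47 = -47 + Y^{2} + Y \left(8 + Y^{2}\right)$)
$134658 + \left(\left(-94239 + q{\left(- 7 \left(8 + 3\right) \right)}\right) + 43700\right) = 134658 - \left(50586 - 49 \left(8 + 3\right)^{2} - - 7 \left(8 + 3\right) \left(8 + \left(- 7 \left(8 + 3\right)\right)^{2}\right)\right) = 134658 + \left(\left(-94239 + \left(-47 + \left(\left(-7\right) 11\right)^{2} + \left(-7\right) 11 \left(8 + \left(\left(-7\right) 11\right)^{2}\right)\right)\right) + 43700\right) = 134658 + \left(\left(-94239 - \left(47 - 5929 + 77 \left(8 + \left(-77\right)^{2}\right)\right)\right) + 43700\right) = 134658 + \left(\left(-94239 - \left(-5882 + 77 \left(8 + 5929\right)\right)\right) + 43700\right) = 134658 + \left(\left(-94239 - 451267\right) + 43700\right) = 134658 + \left(-545506 + 43700\right) = 134658 - 501806 = -367148$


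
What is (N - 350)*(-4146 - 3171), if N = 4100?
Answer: -27438750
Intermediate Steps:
(N - 350)*(-4146 - 3171) = (4100 - 350)*(-4146 - 3171) = 3750*(-7317) = -27438750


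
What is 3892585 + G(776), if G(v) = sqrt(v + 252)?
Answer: 3892585 + 2*sqrt(257) ≈ 3.8926e+6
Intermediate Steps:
G(v) = sqrt(252 + v)
3892585 + G(776) = 3892585 + sqrt(252 + 776) = 3892585 + sqrt(1028) = 3892585 + 2*sqrt(257)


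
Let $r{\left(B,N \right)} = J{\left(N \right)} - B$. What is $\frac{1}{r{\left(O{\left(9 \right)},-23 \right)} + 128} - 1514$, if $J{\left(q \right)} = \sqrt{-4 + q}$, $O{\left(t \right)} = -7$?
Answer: $\frac{- 4542 \sqrt{3} + 204389 i}{3 \left(\sqrt{3} - 45 i\right)} \approx -1514.0 - 0.00028469 i$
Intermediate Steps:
$r{\left(B,N \right)} = \sqrt{-4 + N} - B$
$\frac{1}{r{\left(O{\left(9 \right)},-23 \right)} + 128} - 1514 = \frac{1}{\left(\sqrt{-4 - 23} - -7\right) + 128} - 1514 = \frac{1}{\left(\sqrt{-27} + 7\right) + 128} - 1514 = \frac{1}{\left(3 i \sqrt{3} + 7\right) + 128} - 1514 = \frac{1}{\left(7 + 3 i \sqrt{3}\right) + 128} - 1514 = \frac{1}{135 + 3 i \sqrt{3}} - 1514 = -1514 + \frac{1}{135 + 3 i \sqrt{3}}$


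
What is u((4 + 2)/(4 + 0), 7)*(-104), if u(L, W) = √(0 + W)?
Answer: -104*√7 ≈ -275.16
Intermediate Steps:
u(L, W) = √W
u((4 + 2)/(4 + 0), 7)*(-104) = √7*(-104) = -104*√7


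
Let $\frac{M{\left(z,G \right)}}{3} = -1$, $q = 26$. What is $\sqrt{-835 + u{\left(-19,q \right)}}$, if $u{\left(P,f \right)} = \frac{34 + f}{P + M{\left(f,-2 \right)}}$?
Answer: $\frac{i \sqrt{101365}}{11} \approx 28.944 i$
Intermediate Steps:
$M{\left(z,G \right)} = -3$ ($M{\left(z,G \right)} = 3 \left(-1\right) = -3$)
$u{\left(P,f \right)} = \frac{34 + f}{-3 + P}$ ($u{\left(P,f \right)} = \frac{34 + f}{P - 3} = \frac{34 + f}{-3 + P}$)
$\sqrt{-835 + u{\left(-19,q \right)}} = \sqrt{-835 + \frac{34 + 26}{-3 - 19}} = \sqrt{-835 + \frac{1}{-22} \cdot 60} = \sqrt{-835 - \frac{30}{11}} = \sqrt{- \frac{9215}{11}} = \frac{i \sqrt{101365}}{11}$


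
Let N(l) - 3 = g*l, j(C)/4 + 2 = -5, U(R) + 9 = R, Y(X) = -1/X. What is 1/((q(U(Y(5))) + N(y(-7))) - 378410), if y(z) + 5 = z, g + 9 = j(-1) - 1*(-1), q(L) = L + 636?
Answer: -5/1886741 ≈ -2.6501e-6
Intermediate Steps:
U(R) = -9 + R
j(C) = -28 (j(C) = -8 + 4*(-5) = -8 - 20 = -28)
q(L) = 636 + L
g = -36 (g = -9 + (-28 - 1*(-1)) = -9 + (-28 + 1) = -9 - 27 = -36)
y(z) = -5 + z
N(l) = 3 - 36*l
1/((q(U(Y(5))) + N(y(-7))) - 378410) = 1/(((636 + (-9 - 1/5)) + (3 - 36*(-5 - 7))) - 378410) = 1/(((636 + (-9 - 1*1/5)) + (3 - 36*(-12))) - 378410) = 1/(((636 + (-9 - 1/5)) + (3 + 432)) - 378410) = 1/(((636 - 46/5) + 435) - 378410) = 1/((3134/5 + 435) - 378410) = 1/(5309/5 - 378410) = 1/(-1886741/5) = -5/1886741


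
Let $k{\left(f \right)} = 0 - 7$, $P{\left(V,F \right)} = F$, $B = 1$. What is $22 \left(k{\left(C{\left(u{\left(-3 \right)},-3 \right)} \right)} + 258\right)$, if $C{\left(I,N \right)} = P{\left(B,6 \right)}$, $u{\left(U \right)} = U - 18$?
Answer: $5522$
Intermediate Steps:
$u{\left(U \right)} = -18 + U$ ($u{\left(U \right)} = U - 18 = -18 + U$)
$C{\left(I,N \right)} = 6$
$k{\left(f \right)} = -7$ ($k{\left(f \right)} = 0 - 7 = -7$)
$22 \left(k{\left(C{\left(u{\left(-3 \right)},-3 \right)} \right)} + 258\right) = 22 \left(-7 + 258\right) = 22 \cdot 251 = 5522$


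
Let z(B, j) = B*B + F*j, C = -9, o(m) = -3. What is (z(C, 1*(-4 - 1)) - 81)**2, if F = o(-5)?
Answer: 225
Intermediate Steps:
F = -3
z(B, j) = B**2 - 3*j (z(B, j) = B*B - 3*j = B**2 - 3*j)
(z(C, 1*(-4 - 1)) - 81)**2 = (((-9)**2 - 3*(-4 - 1)) - 81)**2 = ((81 - 3*(-5)) - 81)**2 = ((81 + 15) - 81)**2 = (96 - 81)**2 = 15**2 = 225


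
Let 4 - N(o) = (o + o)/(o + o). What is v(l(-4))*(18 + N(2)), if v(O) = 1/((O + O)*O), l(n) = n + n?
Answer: 21/128 ≈ 0.16406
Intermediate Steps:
l(n) = 2*n
N(o) = 3 (N(o) = 4 - (o + o)/(o + o) = 4 - 2*o/(2*o) = 4 - 2*o*1/(2*o) = 4 - 1*1 = 4 - 1 = 3)
v(O) = 1/(2*O**2) (v(O) = 1/(((2*O))*O) = (1/(2*O))/O = 1/(2*O**2))
v(l(-4))*(18 + N(2)) = (1/(2*(2*(-4))**2))*(18 + 3) = ((1/2)/(-8)**2)*21 = ((1/2)*(1/64))*21 = (1/128)*21 = 21/128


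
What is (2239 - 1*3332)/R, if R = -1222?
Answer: 1093/1222 ≈ 0.89443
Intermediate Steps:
(2239 - 1*3332)/R = (2239 - 1*3332)/(-1222) = (2239 - 3332)*(-1/1222) = -1093*(-1/1222) = 1093/1222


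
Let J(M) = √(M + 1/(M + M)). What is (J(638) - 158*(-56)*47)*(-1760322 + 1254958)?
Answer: -210158651584 - 252682*√259694391/319 ≈ -2.1017e+11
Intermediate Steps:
J(M) = √(M + 1/(2*M))
(J(638) - 158*(-56)*47)*(-1760322 + 1254958) = (√(2/638 + 4*638)/2 - 158*(-56)*47)*(-1760322 + 1254958) = (√(2*(1/638) + 2552)/2 + 8848*47)*(-505364) = (√(1/319 + 2552)/2 + 415856)*(-505364) = (√(814089/319)/2 + 415856)*(-505364) = ((√259694391/319)/2 + 415856)*(-505364) = (√259694391/638 + 415856)*(-505364) = (415856 + √259694391/638)*(-505364) = -210158651584 - 252682*√259694391/319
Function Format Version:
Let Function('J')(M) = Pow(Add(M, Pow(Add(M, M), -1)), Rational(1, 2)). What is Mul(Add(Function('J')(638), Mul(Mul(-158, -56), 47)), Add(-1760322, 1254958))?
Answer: Add(-210158651584, Mul(Rational(-252682, 319), Pow(259694391, Rational(1, 2)))) ≈ -2.1017e+11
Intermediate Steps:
Function('J')(M) = Pow(Add(M, Mul(Rational(1, 2), Pow(M, -1))), Rational(1, 2)) (Function('J')(M) = Pow(Add(M, Pow(Mul(2, M), -1)), Rational(1, 2)) = Pow(Add(M, Mul(Rational(1, 2), Pow(M, -1))), Rational(1, 2)))
Mul(Add(Function('J')(638), Mul(Mul(-158, -56), 47)), Add(-1760322, 1254958)) = Mul(Add(Mul(Rational(1, 2), Pow(Add(Mul(2, Pow(638, -1)), Mul(4, 638)), Rational(1, 2))), Mul(Mul(-158, -56), 47)), Add(-1760322, 1254958)) = Mul(Add(Mul(Rational(1, 2), Pow(Add(Mul(2, Rational(1, 638)), 2552), Rational(1, 2))), Mul(8848, 47)), -505364) = Mul(Add(Mul(Rational(1, 2), Pow(Add(Rational(1, 319), 2552), Rational(1, 2))), 415856), -505364) = Mul(Add(Mul(Rational(1, 2), Pow(Rational(814089, 319), Rational(1, 2))), 415856), -505364) = Mul(Add(Mul(Rational(1, 2), Mul(Rational(1, 319), Pow(259694391, Rational(1, 2)))), 415856), -505364) = Mul(Add(Mul(Rational(1, 638), Pow(259694391, Rational(1, 2))), 415856), -505364) = Mul(Add(415856, Mul(Rational(1, 638), Pow(259694391, Rational(1, 2)))), -505364) = Add(-210158651584, Mul(Rational(-252682, 319), Pow(259694391, Rational(1, 2))))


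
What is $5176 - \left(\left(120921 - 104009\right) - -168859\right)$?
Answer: $-180595$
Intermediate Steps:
$5176 - \left(\left(120921 - 104009\right) - -168859\right) = 5176 - \left(16912 + 168859\right) = 5176 - 185771 = -180595$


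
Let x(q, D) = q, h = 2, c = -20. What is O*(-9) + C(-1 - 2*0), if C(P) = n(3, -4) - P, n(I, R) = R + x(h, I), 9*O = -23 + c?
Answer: 42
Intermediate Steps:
O = -43/9 (O = (-23 - 20)/9 = (⅑)*(-43) = -43/9 ≈ -4.7778)
n(I, R) = 2 + R (n(I, R) = R + 2 = 2 + R)
C(P) = -2 - P (C(P) = (2 - 4) - P = -2 - P)
O*(-9) + C(-1 - 2*0) = -43/9*(-9) + (-2 - (-1 - 2*0)) = 43 + (-2 - (-1 + 0)) = 43 + (-2 - 1*(-1)) = 43 + (-2 + 1) = 43 - 1 = 42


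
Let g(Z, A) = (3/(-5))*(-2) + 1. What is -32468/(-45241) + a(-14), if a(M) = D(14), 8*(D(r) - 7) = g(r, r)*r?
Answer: 10466657/904820 ≈ 11.568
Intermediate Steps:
g(Z, A) = 11/5 (g(Z, A) = (3*(-⅕))*(-2) + 1 = -⅗*(-2) + 1 = 6/5 + 1 = 11/5)
D(r) = 7 + 11*r/40 (D(r) = 7 + (11*r/5)/8 = 7 + 11*r/40)
a(M) = 217/20 (a(M) = 7 + (11/40)*14 = 7 + 77/20 = 217/20)
-32468/(-45241) + a(-14) = -32468/(-45241) + 217/20 = -32468*(-1/45241) + 217/20 = 32468/45241 + 217/20 = 10466657/904820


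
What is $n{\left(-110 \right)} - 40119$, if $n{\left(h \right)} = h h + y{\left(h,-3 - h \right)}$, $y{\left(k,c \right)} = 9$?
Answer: $-28010$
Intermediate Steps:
$n{\left(h \right)} = 9 + h^{2}$ ($n{\left(h \right)} = h h + 9 = h^{2} + 9 = 9 + h^{2}$)
$n{\left(-110 \right)} - 40119 = \left(9 + \left(-110\right)^{2}\right) - 40119 = \left(9 + 12100\right) - 40119 = 12109 - 40119 = -28010$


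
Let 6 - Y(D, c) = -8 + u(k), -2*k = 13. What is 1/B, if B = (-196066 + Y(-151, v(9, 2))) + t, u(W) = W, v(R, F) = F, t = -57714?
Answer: -2/507519 ≈ -3.9407e-6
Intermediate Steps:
k = -13/2 (k = -½*13 = -13/2 ≈ -6.5000)
Y(D, c) = 41/2 (Y(D, c) = 6 - (-8 - 13/2) = 6 - 1*(-29/2) = 6 + 29/2 = 41/2)
B = -507519/2 (B = (-196066 + 41/2) - 57714 = -392091/2 - 57714 = -507519/2 ≈ -2.5376e+5)
1/B = 1/(-507519/2) = -2/507519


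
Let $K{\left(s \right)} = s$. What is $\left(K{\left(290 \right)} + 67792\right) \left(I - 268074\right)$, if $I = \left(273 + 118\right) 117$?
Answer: $-15136466814$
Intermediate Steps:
$I = 45747$ ($I = 391 \cdot 117 = 45747$)
$\left(K{\left(290 \right)} + 67792\right) \left(I - 268074\right) = \left(290 + 67792\right) \left(45747 - 268074\right) = 68082 \left(-222327\right) = -15136466814$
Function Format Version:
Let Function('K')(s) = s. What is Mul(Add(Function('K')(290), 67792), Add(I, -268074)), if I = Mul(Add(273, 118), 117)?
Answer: -15136466814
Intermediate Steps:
I = 45747 (I = Mul(391, 117) = 45747)
Mul(Add(Function('K')(290), 67792), Add(I, -268074)) = Mul(Add(290, 67792), Add(45747, -268074)) = Mul(68082, -222327) = -15136466814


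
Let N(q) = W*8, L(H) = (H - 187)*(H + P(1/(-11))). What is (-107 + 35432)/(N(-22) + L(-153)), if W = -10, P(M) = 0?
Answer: 7065/10388 ≈ 0.68011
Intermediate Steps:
L(H) = H*(-187 + H) (L(H) = (H - 187)*(H + 0) = (-187 + H)*H = H*(-187 + H))
N(q) = -80 (N(q) = -10*8 = -80)
(-107 + 35432)/(N(-22) + L(-153)) = (-107 + 35432)/(-80 - 153*(-187 - 153)) = 35325/(-80 - 153*(-340)) = 35325/(-80 + 52020) = 35325/51940 = 35325*(1/51940) = 7065/10388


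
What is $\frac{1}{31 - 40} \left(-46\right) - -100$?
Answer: $\frac{946}{9} \approx 105.11$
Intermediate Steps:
$\frac{1}{31 - 40} \left(-46\right) - -100 = \frac{1}{-9} \left(-46\right) + 100 = \left(- \frac{1}{9}\right) \left(-46\right) + 100 = \frac{46}{9} + 100 = \frac{946}{9}$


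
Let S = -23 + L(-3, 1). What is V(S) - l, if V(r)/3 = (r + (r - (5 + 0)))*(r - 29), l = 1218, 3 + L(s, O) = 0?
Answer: 8187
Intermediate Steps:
L(s, O) = -3 (L(s, O) = -3 + 0 = -3)
S = -26 (S = -23 - 3 = -26)
V(r) = 3*(-29 + r)*(-5 + 2*r) (V(r) = 3*((r + (r - (5 + 0)))*(r - 29)) = 3*((r + (r - 1*5))*(-29 + r)) = 3*((r + (r - 5))*(-29 + r)) = 3*((r + (-5 + r))*(-29 + r)) = 3*((-5 + 2*r)*(-29 + r)) = 3*((-29 + r)*(-5 + 2*r)) = 3*(-29 + r)*(-5 + 2*r))
V(S) - l = (435 - 189*(-26) + 6*(-26)²) - 1*1218 = (435 + 4914 + 6*676) - 1218 = (435 + 4914 + 4056) - 1218 = 9405 - 1218 = 8187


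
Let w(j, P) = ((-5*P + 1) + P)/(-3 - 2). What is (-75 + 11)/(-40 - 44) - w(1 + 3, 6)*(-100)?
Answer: 9676/21 ≈ 460.76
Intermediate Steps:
w(j, P) = -1/5 + 4*P/5 (w(j, P) = ((1 - 5*P) + P)/(-5) = (1 - 4*P)*(-1/5) = -1/5 + 4*P/5)
(-75 + 11)/(-40 - 44) - w(1 + 3, 6)*(-100) = (-75 + 11)/(-40 - 44) - (-1/5 + (4/5)*6)*(-100) = -64/(-84) - (-1/5 + 24/5)*(-100) = -64*(-1/84) - 1*23/5*(-100) = 16/21 - 23/5*(-100) = 16/21 + 460 = 9676/21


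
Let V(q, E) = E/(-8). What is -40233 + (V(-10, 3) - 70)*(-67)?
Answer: -284143/8 ≈ -35518.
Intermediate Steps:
V(q, E) = -E/8 (V(q, E) = E*(-1/8) = -E/8)
-40233 + (V(-10, 3) - 70)*(-67) = -40233 + (-1/8*3 - 70)*(-67) = -40233 + (-3/8 - 70)*(-67) = -40233 - 563/8*(-67) = -40233 + 37721/8 = -284143/8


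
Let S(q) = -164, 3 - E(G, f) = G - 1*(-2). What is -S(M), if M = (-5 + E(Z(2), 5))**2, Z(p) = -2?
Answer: 164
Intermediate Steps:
E(G, f) = 1 - G (E(G, f) = 3 - (G - 1*(-2)) = 3 - (G + 2) = 3 - (2 + G) = 3 + (-2 - G) = 1 - G)
M = 4 (M = (-5 + (1 - 1*(-2)))**2 = (-5 + (1 + 2))**2 = (-5 + 3)**2 = (-2)**2 = 4)
-S(M) = -1*(-164) = 164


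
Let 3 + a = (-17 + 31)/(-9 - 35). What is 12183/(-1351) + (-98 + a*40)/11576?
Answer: -777381663/86015468 ≈ -9.0377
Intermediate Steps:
a = -73/22 (a = -3 + (-17 + 31)/(-9 - 35) = -3 + 14/(-44) = -3 + 14*(-1/44) = -3 - 7/22 = -73/22 ≈ -3.3182)
12183/(-1351) + (-98 + a*40)/11576 = 12183/(-1351) + (-98 - 73/22*40)/11576 = 12183*(-1/1351) + (-98 - 1460/11)*(1/11576) = -12183/1351 - 2538/11*1/11576 = -12183/1351 - 1269/63668 = -777381663/86015468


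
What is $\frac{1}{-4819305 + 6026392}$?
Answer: $\frac{1}{1207087} \approx 8.2844 \cdot 10^{-7}$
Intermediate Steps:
$\frac{1}{-4819305 + 6026392} = \frac{1}{1207087}$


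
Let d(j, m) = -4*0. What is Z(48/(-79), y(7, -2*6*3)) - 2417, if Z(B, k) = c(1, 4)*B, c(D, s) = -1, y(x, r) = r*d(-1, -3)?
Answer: -190895/79 ≈ -2416.4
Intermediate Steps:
d(j, m) = 0
y(x, r) = 0 (y(x, r) = r*0 = 0)
Z(B, k) = -B
Z(48/(-79), y(7, -2*6*3)) - 2417 = -48/(-79) - 2417 = -48*(-1)/79 - 2417 = -1*(-48/79) - 2417 = 48/79 - 2417 = -190895/79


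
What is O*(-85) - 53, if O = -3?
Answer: 202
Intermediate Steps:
O*(-85) - 53 = -3*(-85) - 53 = 255 - 53 = 202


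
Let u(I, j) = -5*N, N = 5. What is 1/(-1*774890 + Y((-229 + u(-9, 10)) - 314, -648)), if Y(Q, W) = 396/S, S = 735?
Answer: -245/189847918 ≈ -1.2905e-6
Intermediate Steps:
u(I, j) = -25 (u(I, j) = -5*5 = -25)
Y(Q, W) = 132/245 (Y(Q, W) = 396/735 = 396*(1/735) = 132/245)
1/(-1*774890 + Y((-229 + u(-9, 10)) - 314, -648)) = 1/(-1*774890 + 132/245) = 1/(-774890 + 132/245) = 1/(-189847918/245) = -245/189847918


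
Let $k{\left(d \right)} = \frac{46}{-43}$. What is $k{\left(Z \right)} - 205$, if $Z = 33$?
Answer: $- \frac{8861}{43} \approx -206.07$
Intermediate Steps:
$k{\left(d \right)} = - \frac{46}{43}$ ($k{\left(d \right)} = 46 \left(- \frac{1}{43}\right) = - \frac{46}{43}$)
$k{\left(Z \right)} - 205 = - \frac{46}{43} - 205 = - \frac{8861}{43}$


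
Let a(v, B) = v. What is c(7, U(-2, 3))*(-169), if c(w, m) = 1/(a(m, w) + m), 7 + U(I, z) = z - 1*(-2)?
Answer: 169/4 ≈ 42.250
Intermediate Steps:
U(I, z) = -5 + z (U(I, z) = -7 + (z - 1*(-2)) = -7 + (z + 2) = -7 + (2 + z) = -5 + z)
c(w, m) = 1/(2*m) (c(w, m) = 1/(m + m) = 1/(2*m))
c(7, U(-2, 3))*(-169) = (1/(2*(-5 + 3)))*(-169) = ((½)/(-2))*(-169) = ((½)*(-½))*(-169) = -¼*(-169) = 169/4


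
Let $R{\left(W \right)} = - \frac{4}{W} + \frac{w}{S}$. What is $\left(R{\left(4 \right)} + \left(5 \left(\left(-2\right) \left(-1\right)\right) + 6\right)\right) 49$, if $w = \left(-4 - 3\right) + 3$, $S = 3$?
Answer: $\frac{2009}{3} \approx 669.67$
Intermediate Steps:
$w = -4$ ($w = -7 + 3 = -4$)
$R{\left(W \right)} = - \frac{4}{3} - \frac{4}{W}$ ($R{\left(W \right)} = - \frac{4}{W} - \frac{4}{3} = - \frac{4}{3} - \frac{4}{W}$)
$\left(R{\left(4 \right)} + \left(5 \left(\left(-2\right) \left(-1\right)\right) + 6\right)\right) 49 = \left(\left(- \frac{4}{3} - \frac{4}{4}\right) + \left(5 \left(\left(-2\right) \left(-1\right)\right) + 6\right)\right) 49 = \left(\left(- \frac{4}{3} - 1\right) + \left(5 \cdot 2 + 6\right)\right) 49 = \left(\left(- \frac{4}{3} - 1\right) + \left(10 + 6\right)\right) 49 = \left(- \frac{7}{3} + 16\right) 49 = \frac{41}{3} \cdot 49 = \frac{2009}{3}$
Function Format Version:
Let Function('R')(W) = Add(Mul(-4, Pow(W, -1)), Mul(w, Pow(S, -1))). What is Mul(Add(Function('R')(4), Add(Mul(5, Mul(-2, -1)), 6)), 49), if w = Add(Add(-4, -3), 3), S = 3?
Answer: Rational(2009, 3) ≈ 669.67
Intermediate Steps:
w = -4 (w = Add(-7, 3) = -4)
Function('R')(W) = Add(Rational(-4, 3), Mul(-4, Pow(W, -1))) (Function('R')(W) = Add(Mul(-4, Pow(W, -1)), Mul(-4, Pow(3, -1))) = Add(Mul(-4, Pow(W, -1)), Mul(-4, Rational(1, 3))) = Add(Mul(-4, Pow(W, -1)), Rational(-4, 3)) = Add(Rational(-4, 3), Mul(-4, Pow(W, -1))))
Mul(Add(Function('R')(4), Add(Mul(5, Mul(-2, -1)), 6)), 49) = Mul(Add(Add(Rational(-4, 3), Mul(-4, Pow(4, -1))), Add(Mul(5, Mul(-2, -1)), 6)), 49) = Mul(Add(Add(Rational(-4, 3), Mul(-4, Rational(1, 4))), Add(Mul(5, 2), 6)), 49) = Mul(Add(Add(Rational(-4, 3), -1), Add(10, 6)), 49) = Mul(Add(Rational(-7, 3), 16), 49) = Mul(Rational(41, 3), 49) = Rational(2009, 3)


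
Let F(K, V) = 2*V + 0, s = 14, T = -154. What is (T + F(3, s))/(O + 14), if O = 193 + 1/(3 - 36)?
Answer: -2079/3415 ≈ -0.60878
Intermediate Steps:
F(K, V) = 2*V
O = 6368/33 (O = 193 + 1/(-33) = 193 - 1/33 = 6368/33 ≈ 192.97)
(T + F(3, s))/(O + 14) = (-154 + 2*14)/(6368/33 + 14) = (-154 + 28)/(6830/33) = -126*33/6830 = -2079/3415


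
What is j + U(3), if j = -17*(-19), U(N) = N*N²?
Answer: 350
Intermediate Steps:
U(N) = N³
j = 323
j + U(3) = 323 + 3³ = 323 + 27 = 350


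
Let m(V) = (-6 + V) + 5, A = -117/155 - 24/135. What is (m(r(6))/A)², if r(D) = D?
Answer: 48650625/1692601 ≈ 28.743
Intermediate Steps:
A = -1301/1395 (A = -117*1/155 - 24*1/135 = -117/155 - 8/45 = -1301/1395 ≈ -0.93262)
m(V) = -1 + V
(m(r(6))/A)² = ((-1 + 6)/(-1301/1395))² = (5*(-1395/1301))² = (-6975/1301)² = 48650625/1692601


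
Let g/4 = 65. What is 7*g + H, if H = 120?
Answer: 1940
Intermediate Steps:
g = 260 (g = 4*65 = 260)
7*g + H = 7*260 + 120 = 1820 + 120 = 1940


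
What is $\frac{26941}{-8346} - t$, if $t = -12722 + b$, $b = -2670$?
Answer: $\frac{128434691}{8346} \approx 15389.0$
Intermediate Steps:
$t = -15392$ ($t = -12722 - 2670 = -15392$)
$\frac{26941}{-8346} - t = \frac{26941}{-8346} - -15392 = 26941 \left(- \frac{1}{8346}\right) + 15392 = - \frac{26941}{8346} + 15392 = \frac{128434691}{8346}$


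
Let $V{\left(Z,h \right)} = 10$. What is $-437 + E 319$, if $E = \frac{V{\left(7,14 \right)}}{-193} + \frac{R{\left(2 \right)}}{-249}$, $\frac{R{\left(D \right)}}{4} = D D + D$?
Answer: $- \frac{7757609}{16019} \approx -484.28$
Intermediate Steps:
$R{\left(D \right)} = 4 D + 4 D^{2}$ ($R{\left(D \right)} = 4 \left(D D + D\right) = 4 \left(D^{2} + D\right) = 4 \left(D + D^{2}\right) = 4 D + 4 D^{2}$)
$E = - \frac{2374}{16019}$ ($E = \frac{10}{-193} + \frac{4 \cdot 2 \left(1 + 2\right)}{-249} = 10 \left(- \frac{1}{193}\right) + 4 \cdot 2 \cdot 3 \left(- \frac{1}{249}\right) = - \frac{10}{193} + 24 \left(- \frac{1}{249}\right) = - \frac{10}{193} - \frac{8}{83} = - \frac{2374}{16019} \approx -0.1482$)
$-437 + E 319 = -437 - \frac{757306}{16019} = - \frac{7757609}{16019}$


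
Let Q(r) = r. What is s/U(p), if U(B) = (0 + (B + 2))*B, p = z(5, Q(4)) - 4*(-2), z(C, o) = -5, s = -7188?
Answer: -2396/5 ≈ -479.20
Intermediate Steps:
p = 3 (p = -5 - 4*(-2) = -5 + 8 = 3)
U(B) = B*(2 + B) (U(B) = (0 + (2 + B))*B = (2 + B)*B = B*(2 + B))
s/U(p) = -7188*1/(3*(2 + 3)) = -7188/(3*5) = -7188/15 = -7188*1/15 = -2396/5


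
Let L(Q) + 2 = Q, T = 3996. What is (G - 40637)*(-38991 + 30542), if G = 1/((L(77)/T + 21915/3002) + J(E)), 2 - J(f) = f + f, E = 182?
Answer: 243472514219982565/709125269 ≈ 3.4334e+8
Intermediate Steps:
L(Q) = -2 + Q
J(f) = 2 - 2*f (J(f) = 2 - (f + f) = 2 - 2*f)
G = -1999332/709125269 (G = 1/(((-2 + 77)/3996 + 21915/3002) + (2 - 2*182)) = 1/((75*(1/3996) + 21915*(1/3002)) + (2 - 364)) = 1/((25/1332 + 21915/3002) - 362) = 1/(14632915/1999332 - 362) = 1/(-709125269/1999332) = -1999332/709125269 ≈ -0.0028194)
(G - 40637)*(-38991 + 30542) = (-1999332/709125269 - 40637)*(-38991 + 30542) = -28816725555685/709125269*(-8449) = 243472514219982565/709125269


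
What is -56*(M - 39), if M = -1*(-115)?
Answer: -4256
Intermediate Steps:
M = 115
-56*(M - 39) = -56*(115 - 39) = -56*76 = -4256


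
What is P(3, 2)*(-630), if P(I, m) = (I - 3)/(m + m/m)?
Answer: 0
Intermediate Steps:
P(I, m) = (-3 + I)/(1 + m) (P(I, m) = (-3 + I)/(m + 1) = (-3 + I)/(1 + m))
P(3, 2)*(-630) = ((-3 + 3)/(1 + 2))*(-630) = (0/3)*(-630) = ((⅓)*0)*(-630) = 0*(-630) = 0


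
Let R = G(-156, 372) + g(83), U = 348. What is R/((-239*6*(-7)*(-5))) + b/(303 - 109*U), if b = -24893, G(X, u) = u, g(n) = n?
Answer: 11735795/17986662 ≈ 0.65247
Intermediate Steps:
R = 455 (R = 372 + 83 = 455)
R/((-239*6*(-7)*(-5))) + b/(303 - 109*U) = 455/((-239*6*(-7)*(-5))) - 24893/(303 - 109*348) = 455/((-(-10038)*(-5))) - 24893/(303 - 37932) = 455/((-239*210)) - 24893/(-37629) = 455/(-50190) - 24893*(-1/37629) = 455*(-1/50190) + 24893/37629 = -13/1434 + 24893/37629 = 11735795/17986662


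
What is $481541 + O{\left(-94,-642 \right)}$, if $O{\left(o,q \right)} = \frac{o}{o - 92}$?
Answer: $\frac{44783360}{93} \approx 4.8154 \cdot 10^{5}$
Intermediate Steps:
$O{\left(o,q \right)} = \frac{o}{-92 + o}$
$481541 + O{\left(-94,-642 \right)} = 481541 - \frac{94}{-92 - 94} = 481541 - \frac{94}{-186} = 481541 - - \frac{47}{93} = 481541 + \frac{47}{93} = \frac{44783360}{93}$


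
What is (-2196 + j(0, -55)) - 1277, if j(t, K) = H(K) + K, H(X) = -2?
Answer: -3530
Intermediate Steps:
j(t, K) = -2 + K
(-2196 + j(0, -55)) - 1277 = (-2196 + (-2 - 55)) - 1277 = (-2196 - 57) - 1277 = -2253 - 1277 = -3530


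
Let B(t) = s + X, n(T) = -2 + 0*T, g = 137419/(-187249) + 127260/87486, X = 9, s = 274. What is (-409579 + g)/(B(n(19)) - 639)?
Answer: 39937943912375/34713530363 ≈ 1150.5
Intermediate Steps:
g = 281120693/390039667 (g = 137419*(-1/187249) + 127260*(1/87486) = -137419/187249 + 3030/2083 = 281120693/390039667 ≈ 0.72075)
n(T) = -2 (n(T) = -2 + 0 = -2)
B(t) = 283 (B(t) = 274 + 9 = 283)
(-409579 + g)/(B(n(19)) - 639) = (-409579 + 281120693/390039667)/(283 - 639) = -159751775649500/390039667/(-356) = -159751775649500/390039667*(-1/356) = 39937943912375/34713530363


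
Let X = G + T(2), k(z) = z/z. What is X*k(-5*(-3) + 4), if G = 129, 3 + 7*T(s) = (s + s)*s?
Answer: 908/7 ≈ 129.71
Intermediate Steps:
T(s) = -3/7 + 2*s²/7 (T(s) = -3/7 + ((s + s)*s)/7 = -3/7 + ((2*s)*s)/7 = -3/7 + (2*s²)/7 = -3/7 + 2*s²/7)
k(z) = 1
X = 908/7 (X = 129 + (-3/7 + (2/7)*2²) = 129 + (-3/7 + (2/7)*4) = 129 + (-3/7 + 8/7) = 129 + 5/7 = 908/7 ≈ 129.71)
X*k(-5*(-3) + 4) = (908/7)*1 = 908/7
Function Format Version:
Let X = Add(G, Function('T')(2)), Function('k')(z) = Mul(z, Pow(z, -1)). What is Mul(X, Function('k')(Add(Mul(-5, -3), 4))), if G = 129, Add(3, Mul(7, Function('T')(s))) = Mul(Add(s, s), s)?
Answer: Rational(908, 7) ≈ 129.71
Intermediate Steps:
Function('T')(s) = Add(Rational(-3, 7), Mul(Rational(2, 7), Pow(s, 2))) (Function('T')(s) = Add(Rational(-3, 7), Mul(Rational(1, 7), Mul(Add(s, s), s))) = Add(Rational(-3, 7), Mul(Rational(1, 7), Mul(Mul(2, s), s))) = Add(Rational(-3, 7), Mul(Rational(1, 7), Mul(2, Pow(s, 2)))) = Add(Rational(-3, 7), Mul(Rational(2, 7), Pow(s, 2))))
Function('k')(z) = 1
X = Rational(908, 7) (X = Add(129, Add(Rational(-3, 7), Mul(Rational(2, 7), Pow(2, 2)))) = Add(129, Add(Rational(-3, 7), Mul(Rational(2, 7), 4))) = Add(129, Add(Rational(-3, 7), Rational(8, 7))) = Add(129, Rational(5, 7)) = Rational(908, 7) ≈ 129.71)
Mul(X, Function('k')(Add(Mul(-5, -3), 4))) = Mul(Rational(908, 7), 1) = Rational(908, 7)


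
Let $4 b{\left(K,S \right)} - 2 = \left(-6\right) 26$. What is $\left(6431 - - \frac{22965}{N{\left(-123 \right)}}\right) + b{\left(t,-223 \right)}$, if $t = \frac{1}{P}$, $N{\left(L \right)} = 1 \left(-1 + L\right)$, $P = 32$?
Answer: $\frac{769705}{124} \approx 6207.3$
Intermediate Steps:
$N{\left(L \right)} = -1 + L$
$t = \frac{1}{32} \approx 0.03125$
$b{\left(K,S \right)} = - \frac{77}{2}$ ($b{\left(K,S \right)} = \frac{1}{2} + \frac{\left(-6\right) 26}{4} = \frac{1}{2} + \frac{1}{4} \left(-156\right) = \frac{1}{2} - 39 = - \frac{77}{2}$)
$\left(6431 - - \frac{22965}{N{\left(-123 \right)}}\right) + b{\left(t,-223 \right)} = \left(6431 - - \frac{22965}{-1 - 123}\right) - \frac{77}{2} = \left(6431 - - \frac{22965}{-124}\right) - \frac{77}{2} = \left(6431 - \left(-22965\right) \left(- \frac{1}{124}\right)\right) - \frac{77}{2} = \left(6431 - \frac{22965}{124}\right) - \frac{77}{2} = \frac{774479}{124} - \frac{77}{2} = \frac{769705}{124}$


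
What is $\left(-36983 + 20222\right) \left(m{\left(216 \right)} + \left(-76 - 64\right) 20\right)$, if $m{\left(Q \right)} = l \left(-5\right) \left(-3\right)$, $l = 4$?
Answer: $45925140$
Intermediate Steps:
$m{\left(Q \right)} = 60$ ($m{\left(Q \right)} = 4 \left(-5\right) \left(-3\right) = \left(-20\right) \left(-3\right) = 60$)
$\left(-36983 + 20222\right) \left(m{\left(216 \right)} + \left(-76 - 64\right) 20\right) = \left(-36983 + 20222\right) \left(60 + \left(-76 - 64\right) 20\right) = - 16761 \left(60 - 2800\right) = \left(-16761\right) \left(-2740\right) = 45925140$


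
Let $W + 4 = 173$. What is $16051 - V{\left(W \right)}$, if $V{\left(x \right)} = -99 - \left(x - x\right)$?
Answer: $16150$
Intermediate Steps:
$W = 169$ ($W = -4 + 173 = 169$)
$V{\left(x \right)} = -99$ ($V{\left(x \right)} = -99 - 0 = -99 + 0 = -99$)
$16051 - V{\left(W \right)} = 16051 - -99 = 16051 + 99 = 16150$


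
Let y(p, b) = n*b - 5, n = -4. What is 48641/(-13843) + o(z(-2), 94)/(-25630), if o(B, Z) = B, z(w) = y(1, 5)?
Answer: -1962713/558734 ≈ -3.5128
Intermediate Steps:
y(p, b) = -5 - 4*b (y(p, b) = -4*b - 5 = -5 - 4*b)
z(w) = -25 (z(w) = -5 - 4*5 = -5 - 20 = -25)
48641/(-13843) + o(z(-2), 94)/(-25630) = 48641/(-13843) - 25/(-25630) = 48641*(-1/13843) - 25*(-1/25630) = -383/109 + 5/5126 = -1962713/558734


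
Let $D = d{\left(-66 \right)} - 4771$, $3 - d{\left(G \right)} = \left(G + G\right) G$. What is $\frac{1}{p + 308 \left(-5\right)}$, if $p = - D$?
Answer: $\frac{1}{11940} \approx 8.3752 \cdot 10^{-5}$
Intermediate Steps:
$d{\left(G \right)} = 3 - 2 G^{2}$ ($d{\left(G \right)} = 3 - \left(G + G\right) G = 3 - 2 G G = 3 - 2 G^{2}$)
$D = -13480$ ($D = \left(3 - 2 \left(-66\right)^{2}\right) - 4771 = \left(3 - 8712\right) - 4771 = -8709 - 4771 = -13480$)
$p = 13480$ ($p = \left(-1\right) \left(-13480\right) = 13480$)
$\frac{1}{p + 308 \left(-5\right)} = \frac{1}{13480 + 308 \left(-5\right)} = \frac{1}{13480 - 1540} = \frac{1}{11940}$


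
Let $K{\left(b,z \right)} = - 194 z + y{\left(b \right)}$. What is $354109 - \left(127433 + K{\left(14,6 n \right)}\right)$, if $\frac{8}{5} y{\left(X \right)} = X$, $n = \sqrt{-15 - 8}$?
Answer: $\frac{906669}{4} + 1164 i \sqrt{23} \approx 2.2667 \cdot 10^{5} + 5582.4 i$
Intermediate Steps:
$n = i \sqrt{23}$ ($n = \sqrt{-23} = i \sqrt{23} \approx 4.7958 i$)
$y{\left(X \right)} = \frac{5 X}{8}$
$K{\left(b,z \right)} = - 194 z + \frac{5 b}{8}$
$354109 - \left(127433 + K{\left(14,6 n \right)}\right) = 354109 - \left(127433 + \frac{35}{4} - 1164 i \sqrt{23}\right) = 354109 - \left(\frac{509767}{4} - 1164 i \sqrt{23}\right) = \frac{906669}{4} + 1164 i \sqrt{23}$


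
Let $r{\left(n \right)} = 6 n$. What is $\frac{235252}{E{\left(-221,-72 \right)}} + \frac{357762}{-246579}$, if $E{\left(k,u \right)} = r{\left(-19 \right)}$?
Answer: $- \frac{9674831296}{4685001} \approx -2065.1$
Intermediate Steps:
$E{\left(k,u \right)} = -114$ ($E{\left(k,u \right)} = 6 \left(-19\right) = -114$)
$\frac{235252}{E{\left(-221,-72 \right)}} + \frac{357762}{-246579} = \frac{235252}{-114} + \frac{357762}{-246579} = 235252 \left(- \frac{1}{114}\right) + 357762 \left(- \frac{1}{246579}\right) = - \frac{117626}{57} - \frac{119254}{82193} = - \frac{9674831296}{4685001}$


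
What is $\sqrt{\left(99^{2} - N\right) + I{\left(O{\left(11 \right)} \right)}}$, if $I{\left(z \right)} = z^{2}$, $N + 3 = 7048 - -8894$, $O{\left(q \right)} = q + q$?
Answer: $i \sqrt{5654} \approx 75.193 i$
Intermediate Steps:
$O{\left(q \right)} = 2 q$
$N = 15939$ ($N = -3 + \left(7048 - -8894\right) = -3 + \left(7048 + 8894\right) = -3 + 15942 = 15939$)
$\sqrt{\left(99^{2} - N\right) + I{\left(O{\left(11 \right)} \right)}} = \sqrt{\left(99^{2} - 15939\right) + \left(2 \cdot 11\right)^{2}} = \sqrt{\left(9801 - 15939\right) + 22^{2}} = \sqrt{-6138 + 484} = \sqrt{-5654} = i \sqrt{5654}$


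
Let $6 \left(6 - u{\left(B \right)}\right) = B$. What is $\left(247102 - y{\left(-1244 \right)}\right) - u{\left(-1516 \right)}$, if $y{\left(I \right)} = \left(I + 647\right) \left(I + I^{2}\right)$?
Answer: $\frac{2770149502}{3} \approx 9.2338 \cdot 10^{8}$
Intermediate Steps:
$u{\left(B \right)} = 6 - \frac{B}{6}$
$y{\left(I \right)} = \left(647 + I\right) \left(I + I^{2}\right)$
$\left(247102 - y{\left(-1244 \right)}\right) - u{\left(-1516 \right)} = \left(247102 - - 1244 \left(647 + \left(-1244\right)^{2} + 648 \left(-1244\right)\right)\right) - \left(6 - - \frac{758}{3}\right) = \left(247102 - - 1244 \left(647 + 1547536 - 806112\right)\right) - \left(6 + \frac{758}{3}\right) = \left(247102 - \left(-1244\right) 742071\right) - \frac{776}{3} = \left(247102 - -923136324\right) - \frac{776}{3} = \left(247102 + 923136324\right) - \frac{776}{3} = 923383426 - \frac{776}{3} = \frac{2770149502}{3}$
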